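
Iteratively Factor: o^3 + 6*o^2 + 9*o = (o)*(o^2 + 6*o + 9) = o*(o + 3)*(o + 3)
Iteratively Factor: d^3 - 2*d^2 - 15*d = (d)*(d^2 - 2*d - 15) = d*(d + 3)*(d - 5)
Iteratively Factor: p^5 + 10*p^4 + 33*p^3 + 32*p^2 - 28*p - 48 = (p + 2)*(p^4 + 8*p^3 + 17*p^2 - 2*p - 24) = (p + 2)*(p + 3)*(p^3 + 5*p^2 + 2*p - 8) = (p + 2)^2*(p + 3)*(p^2 + 3*p - 4) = (p + 2)^2*(p + 3)*(p + 4)*(p - 1)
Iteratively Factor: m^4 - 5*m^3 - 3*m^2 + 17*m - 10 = (m - 1)*(m^3 - 4*m^2 - 7*m + 10) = (m - 1)^2*(m^2 - 3*m - 10) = (m - 1)^2*(m + 2)*(m - 5)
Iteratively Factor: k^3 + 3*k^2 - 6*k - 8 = (k + 4)*(k^2 - k - 2) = (k + 1)*(k + 4)*(k - 2)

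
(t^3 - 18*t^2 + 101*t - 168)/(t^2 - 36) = (t^3 - 18*t^2 + 101*t - 168)/(t^2 - 36)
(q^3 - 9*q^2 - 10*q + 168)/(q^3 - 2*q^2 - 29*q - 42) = (q^2 - 2*q - 24)/(q^2 + 5*q + 6)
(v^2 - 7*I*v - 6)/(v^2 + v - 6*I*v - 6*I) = (v - I)/(v + 1)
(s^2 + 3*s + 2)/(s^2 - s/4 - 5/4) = 4*(s + 2)/(4*s - 5)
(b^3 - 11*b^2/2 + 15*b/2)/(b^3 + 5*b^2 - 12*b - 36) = b*(2*b - 5)/(2*(b^2 + 8*b + 12))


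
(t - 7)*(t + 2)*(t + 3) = t^3 - 2*t^2 - 29*t - 42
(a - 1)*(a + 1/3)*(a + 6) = a^3 + 16*a^2/3 - 13*a/3 - 2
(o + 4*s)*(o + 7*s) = o^2 + 11*o*s + 28*s^2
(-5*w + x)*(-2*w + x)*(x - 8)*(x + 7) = 10*w^2*x^2 - 10*w^2*x - 560*w^2 - 7*w*x^3 + 7*w*x^2 + 392*w*x + x^4 - x^3 - 56*x^2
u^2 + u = u*(u + 1)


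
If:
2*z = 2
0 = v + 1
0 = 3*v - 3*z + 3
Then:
No Solution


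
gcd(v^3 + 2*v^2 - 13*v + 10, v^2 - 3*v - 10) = 1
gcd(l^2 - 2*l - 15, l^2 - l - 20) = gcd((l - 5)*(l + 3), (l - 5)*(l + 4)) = l - 5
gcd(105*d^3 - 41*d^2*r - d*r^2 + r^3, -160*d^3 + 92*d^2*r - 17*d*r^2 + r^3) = -5*d + r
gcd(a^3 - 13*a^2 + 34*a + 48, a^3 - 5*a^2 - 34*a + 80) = a - 8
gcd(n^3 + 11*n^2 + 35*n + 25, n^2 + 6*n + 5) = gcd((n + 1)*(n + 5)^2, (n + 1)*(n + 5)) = n^2 + 6*n + 5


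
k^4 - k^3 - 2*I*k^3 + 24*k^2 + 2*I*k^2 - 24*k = k*(k - 1)*(k - 6*I)*(k + 4*I)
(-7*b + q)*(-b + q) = 7*b^2 - 8*b*q + q^2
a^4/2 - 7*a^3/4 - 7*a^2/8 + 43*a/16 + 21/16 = (a/2 + 1/2)*(a - 7/2)*(a - 3/2)*(a + 1/2)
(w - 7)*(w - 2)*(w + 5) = w^3 - 4*w^2 - 31*w + 70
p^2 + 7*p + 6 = (p + 1)*(p + 6)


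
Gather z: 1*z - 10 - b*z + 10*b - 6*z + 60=10*b + z*(-b - 5) + 50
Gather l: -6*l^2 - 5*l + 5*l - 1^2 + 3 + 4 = 6 - 6*l^2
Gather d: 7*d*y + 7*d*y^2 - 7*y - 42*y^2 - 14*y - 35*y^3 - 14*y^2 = d*(7*y^2 + 7*y) - 35*y^3 - 56*y^2 - 21*y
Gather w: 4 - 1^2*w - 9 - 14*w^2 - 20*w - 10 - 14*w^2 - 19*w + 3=-28*w^2 - 40*w - 12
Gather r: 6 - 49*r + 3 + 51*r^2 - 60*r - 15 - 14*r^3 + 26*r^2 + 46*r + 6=-14*r^3 + 77*r^2 - 63*r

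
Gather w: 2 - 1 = 1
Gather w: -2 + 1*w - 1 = w - 3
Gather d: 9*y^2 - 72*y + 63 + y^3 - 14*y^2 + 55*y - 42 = y^3 - 5*y^2 - 17*y + 21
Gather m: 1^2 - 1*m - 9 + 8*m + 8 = 7*m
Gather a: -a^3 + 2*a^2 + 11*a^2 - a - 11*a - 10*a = -a^3 + 13*a^2 - 22*a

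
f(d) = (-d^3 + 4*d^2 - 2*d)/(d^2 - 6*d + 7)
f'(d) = (6 - 2*d)*(-d^3 + 4*d^2 - 2*d)/(d^2 - 6*d + 7)^2 + (-3*d^2 + 8*d - 2)/(d^2 - 6*d + 7)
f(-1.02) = 0.51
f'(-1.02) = -0.65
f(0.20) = -0.04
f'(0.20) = -0.13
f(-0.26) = 0.09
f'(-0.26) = -0.43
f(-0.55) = 0.23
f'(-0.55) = -0.53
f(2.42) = -2.65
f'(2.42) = 1.98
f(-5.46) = 4.21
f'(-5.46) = -0.92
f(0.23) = -0.05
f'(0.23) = -0.10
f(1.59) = -244.77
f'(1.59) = 57739.98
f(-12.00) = 10.44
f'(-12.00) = -0.97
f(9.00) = -12.44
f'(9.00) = -0.70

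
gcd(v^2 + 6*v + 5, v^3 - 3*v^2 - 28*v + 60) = v + 5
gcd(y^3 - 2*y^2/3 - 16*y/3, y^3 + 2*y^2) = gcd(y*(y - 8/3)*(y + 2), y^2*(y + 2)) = y^2 + 2*y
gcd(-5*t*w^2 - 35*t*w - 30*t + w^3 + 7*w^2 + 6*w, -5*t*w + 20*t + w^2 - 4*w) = 5*t - w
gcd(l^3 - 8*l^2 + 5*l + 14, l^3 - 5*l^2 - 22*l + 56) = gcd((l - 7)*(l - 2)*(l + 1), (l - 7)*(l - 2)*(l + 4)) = l^2 - 9*l + 14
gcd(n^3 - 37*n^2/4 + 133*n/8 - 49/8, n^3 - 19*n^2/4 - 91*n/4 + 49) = n^2 - 35*n/4 + 49/4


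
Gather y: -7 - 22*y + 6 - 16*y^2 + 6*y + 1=-16*y^2 - 16*y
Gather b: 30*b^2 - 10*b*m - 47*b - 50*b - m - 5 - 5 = 30*b^2 + b*(-10*m - 97) - m - 10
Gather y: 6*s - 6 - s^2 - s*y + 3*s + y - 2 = -s^2 + 9*s + y*(1 - s) - 8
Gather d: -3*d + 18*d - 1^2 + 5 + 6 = 15*d + 10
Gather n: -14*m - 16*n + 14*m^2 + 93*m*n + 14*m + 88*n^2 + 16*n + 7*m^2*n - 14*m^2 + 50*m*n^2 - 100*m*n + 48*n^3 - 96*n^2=48*n^3 + n^2*(50*m - 8) + n*(7*m^2 - 7*m)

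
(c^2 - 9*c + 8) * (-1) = -c^2 + 9*c - 8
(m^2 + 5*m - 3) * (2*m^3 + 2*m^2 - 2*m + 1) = 2*m^5 + 12*m^4 + 2*m^3 - 15*m^2 + 11*m - 3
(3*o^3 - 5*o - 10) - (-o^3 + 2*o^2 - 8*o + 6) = 4*o^3 - 2*o^2 + 3*o - 16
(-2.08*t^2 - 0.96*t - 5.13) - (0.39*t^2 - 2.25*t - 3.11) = -2.47*t^2 + 1.29*t - 2.02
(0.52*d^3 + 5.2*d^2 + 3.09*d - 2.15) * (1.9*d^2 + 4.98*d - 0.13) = 0.988*d^5 + 12.4696*d^4 + 31.6994*d^3 + 10.6272*d^2 - 11.1087*d + 0.2795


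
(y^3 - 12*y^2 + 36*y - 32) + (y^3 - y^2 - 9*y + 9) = 2*y^3 - 13*y^2 + 27*y - 23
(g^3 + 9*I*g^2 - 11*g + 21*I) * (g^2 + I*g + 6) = g^5 + 10*I*g^4 - 14*g^3 + 64*I*g^2 - 87*g + 126*I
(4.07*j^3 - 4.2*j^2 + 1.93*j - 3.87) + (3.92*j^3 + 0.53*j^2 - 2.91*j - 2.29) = 7.99*j^3 - 3.67*j^2 - 0.98*j - 6.16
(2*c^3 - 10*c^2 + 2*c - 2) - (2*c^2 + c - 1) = 2*c^3 - 12*c^2 + c - 1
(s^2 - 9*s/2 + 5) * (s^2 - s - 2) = s^4 - 11*s^3/2 + 15*s^2/2 + 4*s - 10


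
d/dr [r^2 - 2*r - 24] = 2*r - 2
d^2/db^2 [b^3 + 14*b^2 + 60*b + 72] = 6*b + 28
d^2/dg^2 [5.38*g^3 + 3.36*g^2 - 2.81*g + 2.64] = 32.28*g + 6.72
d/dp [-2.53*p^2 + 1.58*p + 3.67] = 1.58 - 5.06*p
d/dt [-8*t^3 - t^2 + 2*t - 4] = -24*t^2 - 2*t + 2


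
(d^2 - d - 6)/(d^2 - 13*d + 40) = (d^2 - d - 6)/(d^2 - 13*d + 40)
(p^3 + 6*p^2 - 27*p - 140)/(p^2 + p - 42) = (p^2 - p - 20)/(p - 6)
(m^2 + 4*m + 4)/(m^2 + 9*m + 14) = (m + 2)/(m + 7)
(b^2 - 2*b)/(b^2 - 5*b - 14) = b*(2 - b)/(-b^2 + 5*b + 14)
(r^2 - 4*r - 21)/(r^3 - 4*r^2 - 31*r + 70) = (r + 3)/(r^2 + 3*r - 10)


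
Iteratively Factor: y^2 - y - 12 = (y + 3)*(y - 4)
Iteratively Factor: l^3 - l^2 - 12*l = (l + 3)*(l^2 - 4*l) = l*(l + 3)*(l - 4)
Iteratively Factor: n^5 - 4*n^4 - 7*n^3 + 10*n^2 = (n - 1)*(n^4 - 3*n^3 - 10*n^2) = n*(n - 1)*(n^3 - 3*n^2 - 10*n) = n*(n - 5)*(n - 1)*(n^2 + 2*n) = n^2*(n - 5)*(n - 1)*(n + 2)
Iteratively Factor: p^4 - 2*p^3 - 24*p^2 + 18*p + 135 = (p - 3)*(p^3 + p^2 - 21*p - 45) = (p - 5)*(p - 3)*(p^2 + 6*p + 9) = (p - 5)*(p - 3)*(p + 3)*(p + 3)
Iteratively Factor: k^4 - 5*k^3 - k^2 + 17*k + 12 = (k + 1)*(k^3 - 6*k^2 + 5*k + 12) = (k + 1)^2*(k^2 - 7*k + 12) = (k - 4)*(k + 1)^2*(k - 3)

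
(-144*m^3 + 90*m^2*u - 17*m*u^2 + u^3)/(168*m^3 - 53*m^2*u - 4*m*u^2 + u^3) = (-6*m + u)/(7*m + u)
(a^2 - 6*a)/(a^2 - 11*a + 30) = a/(a - 5)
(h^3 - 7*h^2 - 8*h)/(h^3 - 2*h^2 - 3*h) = (h - 8)/(h - 3)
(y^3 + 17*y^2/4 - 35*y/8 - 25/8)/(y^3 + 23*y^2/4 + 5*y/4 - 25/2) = (y + 1/2)/(y + 2)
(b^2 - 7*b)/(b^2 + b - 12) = b*(b - 7)/(b^2 + b - 12)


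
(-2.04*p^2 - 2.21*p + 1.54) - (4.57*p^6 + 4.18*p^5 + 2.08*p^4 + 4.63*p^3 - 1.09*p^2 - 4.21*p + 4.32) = -4.57*p^6 - 4.18*p^5 - 2.08*p^4 - 4.63*p^3 - 0.95*p^2 + 2.0*p - 2.78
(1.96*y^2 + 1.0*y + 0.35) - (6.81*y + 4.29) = 1.96*y^2 - 5.81*y - 3.94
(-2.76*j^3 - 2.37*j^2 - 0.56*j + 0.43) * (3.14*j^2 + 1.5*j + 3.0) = -8.6664*j^5 - 11.5818*j^4 - 13.5934*j^3 - 6.5998*j^2 - 1.035*j + 1.29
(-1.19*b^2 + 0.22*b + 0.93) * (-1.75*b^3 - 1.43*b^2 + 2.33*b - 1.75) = 2.0825*b^5 + 1.3167*b^4 - 4.7148*b^3 + 1.2652*b^2 + 1.7819*b - 1.6275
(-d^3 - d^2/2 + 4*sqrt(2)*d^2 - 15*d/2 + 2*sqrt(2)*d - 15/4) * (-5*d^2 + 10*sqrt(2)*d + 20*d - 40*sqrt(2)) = 5*d^5 - 30*sqrt(2)*d^4 - 35*d^4/2 + 215*d^3/2 + 105*sqrt(2)*d^3 - 1645*d^2/4 - 15*sqrt(2)*d^2 - 235*d + 525*sqrt(2)*d/2 + 150*sqrt(2)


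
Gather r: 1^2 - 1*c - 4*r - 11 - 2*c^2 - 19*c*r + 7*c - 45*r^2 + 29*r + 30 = -2*c^2 + 6*c - 45*r^2 + r*(25 - 19*c) + 20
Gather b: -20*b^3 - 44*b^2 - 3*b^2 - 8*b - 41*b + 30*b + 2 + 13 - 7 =-20*b^3 - 47*b^2 - 19*b + 8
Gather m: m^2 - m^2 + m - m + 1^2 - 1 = 0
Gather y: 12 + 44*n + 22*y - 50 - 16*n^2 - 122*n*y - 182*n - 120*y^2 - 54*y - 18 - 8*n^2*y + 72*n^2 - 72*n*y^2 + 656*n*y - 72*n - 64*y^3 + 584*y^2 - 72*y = 56*n^2 - 210*n - 64*y^3 + y^2*(464 - 72*n) + y*(-8*n^2 + 534*n - 104) - 56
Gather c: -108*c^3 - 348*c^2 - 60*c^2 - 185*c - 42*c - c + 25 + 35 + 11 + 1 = -108*c^3 - 408*c^2 - 228*c + 72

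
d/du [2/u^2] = -4/u^3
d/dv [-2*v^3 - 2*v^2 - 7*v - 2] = -6*v^2 - 4*v - 7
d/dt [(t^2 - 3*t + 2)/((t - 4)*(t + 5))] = 2*(2*t^2 - 22*t + 29)/(t^4 + 2*t^3 - 39*t^2 - 40*t + 400)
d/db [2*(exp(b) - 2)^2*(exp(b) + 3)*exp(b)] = (8*exp(3*b) - 6*exp(2*b) - 32*exp(b) + 24)*exp(b)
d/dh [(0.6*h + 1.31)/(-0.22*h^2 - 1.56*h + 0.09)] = (0.132*h^2 + 0.5764*h + 2.0976)/(0.0484*h^4 + 0.6864*h^3 + 2.394*h^2 - 0.2808*h + 0.0081)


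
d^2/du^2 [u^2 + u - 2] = 2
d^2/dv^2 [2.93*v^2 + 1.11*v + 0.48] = 5.86000000000000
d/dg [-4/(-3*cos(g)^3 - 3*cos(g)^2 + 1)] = 12*(3*cos(g) + 2)*sin(g)*cos(g)/(3*cos(g)^3 + 3*cos(g)^2 - 1)^2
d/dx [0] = 0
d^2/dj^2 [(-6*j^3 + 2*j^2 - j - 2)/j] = -12 - 4/j^3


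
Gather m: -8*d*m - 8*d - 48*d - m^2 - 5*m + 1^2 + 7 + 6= -56*d - m^2 + m*(-8*d - 5) + 14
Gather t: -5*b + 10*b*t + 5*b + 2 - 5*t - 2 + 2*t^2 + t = 2*t^2 + t*(10*b - 4)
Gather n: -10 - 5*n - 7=-5*n - 17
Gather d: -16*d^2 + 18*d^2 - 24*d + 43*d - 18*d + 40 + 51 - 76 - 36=2*d^2 + d - 21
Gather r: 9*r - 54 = 9*r - 54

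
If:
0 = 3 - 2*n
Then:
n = 3/2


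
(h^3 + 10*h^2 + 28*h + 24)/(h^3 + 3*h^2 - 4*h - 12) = (h^2 + 8*h + 12)/(h^2 + h - 6)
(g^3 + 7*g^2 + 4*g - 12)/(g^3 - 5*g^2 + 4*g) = (g^2 + 8*g + 12)/(g*(g - 4))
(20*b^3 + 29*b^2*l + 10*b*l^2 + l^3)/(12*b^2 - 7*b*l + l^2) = (20*b^3 + 29*b^2*l + 10*b*l^2 + l^3)/(12*b^2 - 7*b*l + l^2)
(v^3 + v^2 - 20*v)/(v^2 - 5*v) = (v^2 + v - 20)/(v - 5)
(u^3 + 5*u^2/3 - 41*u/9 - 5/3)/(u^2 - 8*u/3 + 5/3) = (u^2 + 10*u/3 + 1)/(u - 1)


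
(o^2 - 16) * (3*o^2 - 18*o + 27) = 3*o^4 - 18*o^3 - 21*o^2 + 288*o - 432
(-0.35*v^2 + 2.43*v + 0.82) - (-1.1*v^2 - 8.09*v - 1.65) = 0.75*v^2 + 10.52*v + 2.47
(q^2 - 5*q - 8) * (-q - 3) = -q^3 + 2*q^2 + 23*q + 24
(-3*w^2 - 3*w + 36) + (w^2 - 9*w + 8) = -2*w^2 - 12*w + 44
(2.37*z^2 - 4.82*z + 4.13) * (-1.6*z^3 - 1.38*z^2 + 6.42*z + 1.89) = -3.792*z^5 + 4.4414*z^4 + 15.259*z^3 - 32.1645*z^2 + 17.4048*z + 7.8057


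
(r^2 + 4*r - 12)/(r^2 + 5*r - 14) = (r + 6)/(r + 7)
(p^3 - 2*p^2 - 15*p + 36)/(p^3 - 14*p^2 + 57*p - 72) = (p + 4)/(p - 8)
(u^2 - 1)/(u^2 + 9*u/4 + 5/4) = 4*(u - 1)/(4*u + 5)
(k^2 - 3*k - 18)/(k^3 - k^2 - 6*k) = (-k^2 + 3*k + 18)/(k*(-k^2 + k + 6))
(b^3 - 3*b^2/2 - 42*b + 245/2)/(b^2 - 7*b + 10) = (2*b^2 + 7*b - 49)/(2*(b - 2))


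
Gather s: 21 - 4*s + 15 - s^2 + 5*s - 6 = -s^2 + s + 30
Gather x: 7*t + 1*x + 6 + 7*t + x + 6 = 14*t + 2*x + 12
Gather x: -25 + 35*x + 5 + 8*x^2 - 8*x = 8*x^2 + 27*x - 20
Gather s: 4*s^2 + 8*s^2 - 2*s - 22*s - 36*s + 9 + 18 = 12*s^2 - 60*s + 27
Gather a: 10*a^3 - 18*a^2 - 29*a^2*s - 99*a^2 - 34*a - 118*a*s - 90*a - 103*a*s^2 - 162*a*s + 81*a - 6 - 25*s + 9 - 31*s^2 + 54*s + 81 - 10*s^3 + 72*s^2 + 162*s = 10*a^3 + a^2*(-29*s - 117) + a*(-103*s^2 - 280*s - 43) - 10*s^3 + 41*s^2 + 191*s + 84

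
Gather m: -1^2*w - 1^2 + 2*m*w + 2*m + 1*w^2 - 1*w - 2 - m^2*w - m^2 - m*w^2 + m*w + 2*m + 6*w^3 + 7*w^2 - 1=m^2*(-w - 1) + m*(-w^2 + 3*w + 4) + 6*w^3 + 8*w^2 - 2*w - 4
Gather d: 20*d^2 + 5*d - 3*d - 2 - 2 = 20*d^2 + 2*d - 4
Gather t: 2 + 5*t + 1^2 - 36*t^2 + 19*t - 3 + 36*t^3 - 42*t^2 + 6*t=36*t^3 - 78*t^2 + 30*t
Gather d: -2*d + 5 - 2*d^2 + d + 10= -2*d^2 - d + 15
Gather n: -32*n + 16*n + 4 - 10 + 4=-16*n - 2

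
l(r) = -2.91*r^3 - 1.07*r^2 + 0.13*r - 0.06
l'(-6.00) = -301.31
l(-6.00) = 589.20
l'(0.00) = 0.13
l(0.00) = -0.06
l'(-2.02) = -31.17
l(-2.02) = 19.30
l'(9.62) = -828.37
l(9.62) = -2688.54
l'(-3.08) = -76.10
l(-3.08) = 74.41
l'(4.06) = -152.46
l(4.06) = -211.92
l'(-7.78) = -511.63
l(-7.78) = 1304.51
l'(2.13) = -44.04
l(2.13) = -32.76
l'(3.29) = -101.40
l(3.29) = -114.84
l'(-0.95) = -5.72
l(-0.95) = 1.35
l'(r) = -8.73*r^2 - 2.14*r + 0.13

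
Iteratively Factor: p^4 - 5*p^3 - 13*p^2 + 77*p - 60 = (p - 5)*(p^3 - 13*p + 12) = (p - 5)*(p - 3)*(p^2 + 3*p - 4) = (p - 5)*(p - 3)*(p + 4)*(p - 1)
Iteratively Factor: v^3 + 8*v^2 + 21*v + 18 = (v + 3)*(v^2 + 5*v + 6) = (v + 3)^2*(v + 2)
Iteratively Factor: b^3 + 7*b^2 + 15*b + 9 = (b + 1)*(b^2 + 6*b + 9) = (b + 1)*(b + 3)*(b + 3)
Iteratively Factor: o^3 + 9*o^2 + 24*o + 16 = (o + 1)*(o^2 + 8*o + 16) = (o + 1)*(o + 4)*(o + 4)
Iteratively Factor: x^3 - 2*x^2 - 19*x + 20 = (x + 4)*(x^2 - 6*x + 5) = (x - 5)*(x + 4)*(x - 1)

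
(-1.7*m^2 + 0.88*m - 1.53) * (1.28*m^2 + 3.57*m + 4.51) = -2.176*m^4 - 4.9426*m^3 - 6.4838*m^2 - 1.4933*m - 6.9003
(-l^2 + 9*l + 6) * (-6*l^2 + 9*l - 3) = 6*l^4 - 63*l^3 + 48*l^2 + 27*l - 18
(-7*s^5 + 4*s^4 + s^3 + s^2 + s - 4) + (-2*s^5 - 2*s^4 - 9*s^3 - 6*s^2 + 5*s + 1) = -9*s^5 + 2*s^4 - 8*s^3 - 5*s^2 + 6*s - 3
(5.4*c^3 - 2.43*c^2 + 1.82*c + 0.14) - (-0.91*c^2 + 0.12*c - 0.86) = 5.4*c^3 - 1.52*c^2 + 1.7*c + 1.0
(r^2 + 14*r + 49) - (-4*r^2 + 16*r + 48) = 5*r^2 - 2*r + 1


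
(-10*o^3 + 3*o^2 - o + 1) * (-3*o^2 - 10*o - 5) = 30*o^5 + 91*o^4 + 23*o^3 - 8*o^2 - 5*o - 5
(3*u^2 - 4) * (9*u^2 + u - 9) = 27*u^4 + 3*u^3 - 63*u^2 - 4*u + 36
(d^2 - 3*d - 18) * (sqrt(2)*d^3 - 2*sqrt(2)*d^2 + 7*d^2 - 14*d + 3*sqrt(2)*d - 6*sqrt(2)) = sqrt(2)*d^5 - 5*sqrt(2)*d^4 + 7*d^4 - 35*d^3 - 9*sqrt(2)*d^3 - 84*d^2 + 21*sqrt(2)*d^2 - 36*sqrt(2)*d + 252*d + 108*sqrt(2)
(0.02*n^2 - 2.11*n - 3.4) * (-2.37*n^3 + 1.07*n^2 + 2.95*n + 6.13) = -0.0474*n^5 + 5.0221*n^4 + 5.8593*n^3 - 9.7399*n^2 - 22.9643*n - 20.842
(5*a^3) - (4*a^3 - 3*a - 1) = a^3 + 3*a + 1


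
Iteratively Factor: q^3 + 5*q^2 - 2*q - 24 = (q - 2)*(q^2 + 7*q + 12) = (q - 2)*(q + 4)*(q + 3)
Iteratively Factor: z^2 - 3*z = (z - 3)*(z)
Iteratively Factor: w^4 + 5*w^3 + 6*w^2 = (w + 2)*(w^3 + 3*w^2) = w*(w + 2)*(w^2 + 3*w) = w^2*(w + 2)*(w + 3)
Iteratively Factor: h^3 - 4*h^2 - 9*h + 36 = (h - 4)*(h^2 - 9) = (h - 4)*(h - 3)*(h + 3)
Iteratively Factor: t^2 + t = (t)*(t + 1)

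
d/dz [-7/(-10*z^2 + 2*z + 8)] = 7*(1 - 10*z)/(2*(-5*z^2 + z + 4)^2)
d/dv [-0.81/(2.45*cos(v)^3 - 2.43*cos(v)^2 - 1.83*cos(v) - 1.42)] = (-5.9535*cos(v)^2 + 3.9366*cos(v) + 1.4823)*sin(v)/(-2.45*cos(v)^3 + 2.43*cos(v)^2 + 1.83*cos(v) + 1.42)^2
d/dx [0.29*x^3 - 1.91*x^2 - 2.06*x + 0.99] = 0.87*x^2 - 3.82*x - 2.06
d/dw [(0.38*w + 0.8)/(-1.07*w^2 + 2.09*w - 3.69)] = (0.4066*w^2 + 1.712*w - 3.0742)/(1.1449*w^4 - 4.4726*w^3 + 12.2647*w^2 - 15.4242*w + 13.6161)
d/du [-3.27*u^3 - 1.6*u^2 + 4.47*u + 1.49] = -9.81*u^2 - 3.2*u + 4.47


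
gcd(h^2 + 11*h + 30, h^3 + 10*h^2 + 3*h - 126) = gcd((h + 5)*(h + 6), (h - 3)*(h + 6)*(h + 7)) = h + 6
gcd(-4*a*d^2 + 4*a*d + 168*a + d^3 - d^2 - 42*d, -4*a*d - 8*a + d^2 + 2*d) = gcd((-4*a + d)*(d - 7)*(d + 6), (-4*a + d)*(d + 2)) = 4*a - d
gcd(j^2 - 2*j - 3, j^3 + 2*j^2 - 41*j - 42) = j + 1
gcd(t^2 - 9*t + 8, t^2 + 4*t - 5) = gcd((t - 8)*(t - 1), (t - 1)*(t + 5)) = t - 1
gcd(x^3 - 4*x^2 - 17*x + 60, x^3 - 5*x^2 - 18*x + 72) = x^2 + x - 12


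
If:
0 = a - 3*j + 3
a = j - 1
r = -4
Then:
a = 0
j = 1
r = -4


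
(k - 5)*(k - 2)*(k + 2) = k^3 - 5*k^2 - 4*k + 20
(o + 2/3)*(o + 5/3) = o^2 + 7*o/3 + 10/9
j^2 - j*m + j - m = (j + 1)*(j - m)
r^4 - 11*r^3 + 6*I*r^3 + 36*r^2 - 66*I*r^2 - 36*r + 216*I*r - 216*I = (r - 6)*(r - 3)*(r - 2)*(r + 6*I)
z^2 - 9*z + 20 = (z - 5)*(z - 4)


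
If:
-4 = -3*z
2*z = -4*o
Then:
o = -2/3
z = 4/3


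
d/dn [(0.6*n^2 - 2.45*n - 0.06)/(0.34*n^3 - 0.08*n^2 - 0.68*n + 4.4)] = (-0.204*n^4 + 1.666*n^3 - 0.5428*n^2 + 5.2704*n - 10.8208)/(0.1156*n^6 - 0.0544*n^5 - 0.456*n^4 + 3.1008*n^3 - 0.2416*n^2 - 5.984*n + 19.36)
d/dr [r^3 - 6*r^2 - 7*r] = 3*r^2 - 12*r - 7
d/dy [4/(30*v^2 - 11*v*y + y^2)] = 4*(11*v - 2*y)/(30*v^2 - 11*v*y + y^2)^2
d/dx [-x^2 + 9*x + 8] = 9 - 2*x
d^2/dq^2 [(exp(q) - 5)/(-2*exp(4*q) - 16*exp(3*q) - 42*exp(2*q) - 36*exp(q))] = (-9*exp(5*q) + 46*exp(4*q) + 427*exp(3*q) + 822*exp(2*q) + 510*exp(q) + 180)*exp(-q)/(2*(exp(7*q) + 18*exp(6*q) + 138*exp(5*q) + 584*exp(4*q) + 1473*exp(3*q) + 2214*exp(2*q) + 1836*exp(q) + 648))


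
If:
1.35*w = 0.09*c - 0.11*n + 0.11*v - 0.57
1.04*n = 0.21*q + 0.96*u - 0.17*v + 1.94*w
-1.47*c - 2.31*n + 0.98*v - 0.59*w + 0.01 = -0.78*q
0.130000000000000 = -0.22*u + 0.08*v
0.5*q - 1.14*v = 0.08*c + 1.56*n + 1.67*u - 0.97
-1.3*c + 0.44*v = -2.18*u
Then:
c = -0.24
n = -2.57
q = -9.20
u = -0.30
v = 0.79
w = -0.16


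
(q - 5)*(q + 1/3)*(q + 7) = q^3 + 7*q^2/3 - 103*q/3 - 35/3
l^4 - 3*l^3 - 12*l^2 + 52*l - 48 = (l - 3)*(l - 2)^2*(l + 4)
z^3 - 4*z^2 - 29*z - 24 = (z - 8)*(z + 1)*(z + 3)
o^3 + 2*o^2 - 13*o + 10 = (o - 2)*(o - 1)*(o + 5)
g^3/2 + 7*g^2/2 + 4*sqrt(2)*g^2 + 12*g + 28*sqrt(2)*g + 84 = (g/2 + sqrt(2))*(g + 7)*(g + 6*sqrt(2))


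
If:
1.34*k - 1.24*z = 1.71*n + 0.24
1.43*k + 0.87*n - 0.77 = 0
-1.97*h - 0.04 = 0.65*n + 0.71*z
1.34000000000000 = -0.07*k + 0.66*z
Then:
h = -0.51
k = 1.06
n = -0.86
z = 2.14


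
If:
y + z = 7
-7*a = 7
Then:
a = -1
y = 7 - z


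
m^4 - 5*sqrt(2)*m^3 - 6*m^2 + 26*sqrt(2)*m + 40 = (m - 5*sqrt(2))*(m - 2*sqrt(2))*(m + sqrt(2))^2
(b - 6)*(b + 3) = b^2 - 3*b - 18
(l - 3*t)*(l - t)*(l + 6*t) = l^3 + 2*l^2*t - 21*l*t^2 + 18*t^3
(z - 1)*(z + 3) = z^2 + 2*z - 3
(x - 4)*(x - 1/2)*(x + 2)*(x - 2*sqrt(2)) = x^4 - 2*sqrt(2)*x^3 - 5*x^3/2 - 7*x^2 + 5*sqrt(2)*x^2 + 4*x + 14*sqrt(2)*x - 8*sqrt(2)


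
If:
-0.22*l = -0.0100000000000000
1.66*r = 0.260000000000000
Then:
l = 0.05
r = 0.16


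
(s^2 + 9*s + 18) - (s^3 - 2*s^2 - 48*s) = -s^3 + 3*s^2 + 57*s + 18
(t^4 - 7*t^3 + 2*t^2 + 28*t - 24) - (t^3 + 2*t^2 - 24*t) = t^4 - 8*t^3 + 52*t - 24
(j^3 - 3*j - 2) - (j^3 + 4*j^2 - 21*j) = -4*j^2 + 18*j - 2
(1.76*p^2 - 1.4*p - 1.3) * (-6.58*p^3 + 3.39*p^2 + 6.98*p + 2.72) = -11.5808*p^5 + 15.1784*p^4 + 16.0928*p^3 - 9.3918*p^2 - 12.882*p - 3.536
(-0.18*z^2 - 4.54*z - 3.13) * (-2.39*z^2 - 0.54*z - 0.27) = 0.4302*z^4 + 10.9478*z^3 + 9.9809*z^2 + 2.916*z + 0.8451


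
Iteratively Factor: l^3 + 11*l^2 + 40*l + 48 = (l + 4)*(l^2 + 7*l + 12) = (l + 3)*(l + 4)*(l + 4)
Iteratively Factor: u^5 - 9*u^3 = (u)*(u^4 - 9*u^2) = u^2*(u^3 - 9*u) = u^2*(u - 3)*(u^2 + 3*u) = u^3*(u - 3)*(u + 3)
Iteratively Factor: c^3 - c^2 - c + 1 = (c - 1)*(c^2 - 1) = (c - 1)*(c + 1)*(c - 1)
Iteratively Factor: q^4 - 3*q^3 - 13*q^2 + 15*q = (q)*(q^3 - 3*q^2 - 13*q + 15) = q*(q + 3)*(q^2 - 6*q + 5) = q*(q - 5)*(q + 3)*(q - 1)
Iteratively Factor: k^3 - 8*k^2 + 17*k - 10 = (k - 2)*(k^2 - 6*k + 5) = (k - 5)*(k - 2)*(k - 1)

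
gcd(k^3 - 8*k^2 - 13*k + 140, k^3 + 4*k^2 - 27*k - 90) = k - 5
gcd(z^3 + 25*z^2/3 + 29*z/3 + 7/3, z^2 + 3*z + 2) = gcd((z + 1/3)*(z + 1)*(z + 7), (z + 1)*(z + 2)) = z + 1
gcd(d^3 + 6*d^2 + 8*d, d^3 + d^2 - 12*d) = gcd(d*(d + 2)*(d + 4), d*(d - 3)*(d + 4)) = d^2 + 4*d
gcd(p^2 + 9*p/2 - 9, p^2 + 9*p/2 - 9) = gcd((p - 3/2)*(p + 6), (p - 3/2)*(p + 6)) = p^2 + 9*p/2 - 9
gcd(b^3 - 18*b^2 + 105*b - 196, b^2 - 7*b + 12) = b - 4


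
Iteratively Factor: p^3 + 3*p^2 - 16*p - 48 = (p + 3)*(p^2 - 16) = (p - 4)*(p + 3)*(p + 4)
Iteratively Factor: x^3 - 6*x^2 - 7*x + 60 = (x + 3)*(x^2 - 9*x + 20) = (x - 4)*(x + 3)*(x - 5)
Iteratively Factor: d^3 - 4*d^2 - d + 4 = (d + 1)*(d^2 - 5*d + 4) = (d - 1)*(d + 1)*(d - 4)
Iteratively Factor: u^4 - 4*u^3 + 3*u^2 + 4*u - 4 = (u + 1)*(u^3 - 5*u^2 + 8*u - 4) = (u - 1)*(u + 1)*(u^2 - 4*u + 4) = (u - 2)*(u - 1)*(u + 1)*(u - 2)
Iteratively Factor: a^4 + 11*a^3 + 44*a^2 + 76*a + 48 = (a + 4)*(a^3 + 7*a^2 + 16*a + 12) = (a + 2)*(a + 4)*(a^2 + 5*a + 6) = (a + 2)*(a + 3)*(a + 4)*(a + 2)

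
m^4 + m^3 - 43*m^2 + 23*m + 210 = (m - 5)*(m - 3)*(m + 2)*(m + 7)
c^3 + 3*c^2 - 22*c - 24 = (c - 4)*(c + 1)*(c + 6)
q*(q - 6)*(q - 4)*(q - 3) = q^4 - 13*q^3 + 54*q^2 - 72*q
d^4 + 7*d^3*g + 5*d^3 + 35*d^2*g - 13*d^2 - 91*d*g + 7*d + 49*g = (d - 1)^2*(d + 7)*(d + 7*g)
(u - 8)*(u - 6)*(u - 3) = u^3 - 17*u^2 + 90*u - 144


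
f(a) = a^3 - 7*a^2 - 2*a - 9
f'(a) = 3*a^2 - 14*a - 2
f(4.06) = -65.58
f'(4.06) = -9.39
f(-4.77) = -267.26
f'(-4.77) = 133.04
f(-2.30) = -53.60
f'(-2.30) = 46.07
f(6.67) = -37.02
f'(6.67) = 38.09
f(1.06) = -17.79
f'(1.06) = -13.47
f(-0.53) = -10.06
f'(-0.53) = 6.26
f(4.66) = -69.13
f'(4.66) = -2.09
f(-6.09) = -482.30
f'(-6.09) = 194.52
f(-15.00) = -4929.00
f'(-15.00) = 883.00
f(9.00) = 135.00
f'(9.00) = 115.00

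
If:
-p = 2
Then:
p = -2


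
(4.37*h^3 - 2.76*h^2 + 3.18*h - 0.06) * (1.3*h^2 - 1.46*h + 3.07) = 5.681*h^5 - 9.9682*h^4 + 21.5795*h^3 - 13.194*h^2 + 9.8502*h - 0.1842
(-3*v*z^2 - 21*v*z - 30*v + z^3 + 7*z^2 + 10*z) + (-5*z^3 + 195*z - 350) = -3*v*z^2 - 21*v*z - 30*v - 4*z^3 + 7*z^2 + 205*z - 350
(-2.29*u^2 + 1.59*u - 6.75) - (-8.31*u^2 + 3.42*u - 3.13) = 6.02*u^2 - 1.83*u - 3.62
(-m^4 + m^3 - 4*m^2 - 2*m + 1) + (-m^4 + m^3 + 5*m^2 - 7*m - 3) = -2*m^4 + 2*m^3 + m^2 - 9*m - 2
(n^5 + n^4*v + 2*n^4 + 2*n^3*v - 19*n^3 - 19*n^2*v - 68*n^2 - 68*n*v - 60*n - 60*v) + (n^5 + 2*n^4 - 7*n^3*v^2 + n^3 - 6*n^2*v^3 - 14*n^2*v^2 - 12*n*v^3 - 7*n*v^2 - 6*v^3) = 2*n^5 + n^4*v + 4*n^4 - 7*n^3*v^2 + 2*n^3*v - 18*n^3 - 6*n^2*v^3 - 14*n^2*v^2 - 19*n^2*v - 68*n^2 - 12*n*v^3 - 7*n*v^2 - 68*n*v - 60*n - 6*v^3 - 60*v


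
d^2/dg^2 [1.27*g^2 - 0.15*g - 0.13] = 2.54000000000000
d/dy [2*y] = 2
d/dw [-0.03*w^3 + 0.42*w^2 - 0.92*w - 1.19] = -0.09*w^2 + 0.84*w - 0.92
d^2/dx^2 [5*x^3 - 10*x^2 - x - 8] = 30*x - 20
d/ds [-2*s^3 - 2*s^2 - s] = -6*s^2 - 4*s - 1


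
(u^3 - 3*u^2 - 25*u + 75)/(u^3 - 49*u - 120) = (u^2 - 8*u + 15)/(u^2 - 5*u - 24)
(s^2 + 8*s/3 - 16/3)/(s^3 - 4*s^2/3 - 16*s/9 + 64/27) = 9*(s + 4)/(9*s^2 - 16)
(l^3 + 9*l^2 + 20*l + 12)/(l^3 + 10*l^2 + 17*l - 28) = (l^3 + 9*l^2 + 20*l + 12)/(l^3 + 10*l^2 + 17*l - 28)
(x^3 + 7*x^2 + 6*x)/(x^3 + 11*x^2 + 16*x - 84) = x*(x + 1)/(x^2 + 5*x - 14)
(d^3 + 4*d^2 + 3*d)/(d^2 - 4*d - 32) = d*(d^2 + 4*d + 3)/(d^2 - 4*d - 32)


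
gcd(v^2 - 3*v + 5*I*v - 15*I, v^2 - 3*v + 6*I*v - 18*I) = v - 3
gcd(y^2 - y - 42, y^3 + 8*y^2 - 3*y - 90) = y + 6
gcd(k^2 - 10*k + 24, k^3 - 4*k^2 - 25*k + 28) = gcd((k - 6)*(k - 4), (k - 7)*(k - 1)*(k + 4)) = 1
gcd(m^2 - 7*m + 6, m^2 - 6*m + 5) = m - 1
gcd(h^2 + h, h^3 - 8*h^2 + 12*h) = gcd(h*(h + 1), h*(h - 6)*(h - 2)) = h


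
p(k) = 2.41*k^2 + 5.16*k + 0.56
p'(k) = 4.82*k + 5.16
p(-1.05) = -2.20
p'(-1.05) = 0.10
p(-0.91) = -2.14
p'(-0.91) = 0.77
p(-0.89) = -2.12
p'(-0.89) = 0.87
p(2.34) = 25.83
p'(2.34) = 16.44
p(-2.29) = 1.38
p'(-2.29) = -5.88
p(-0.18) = -0.29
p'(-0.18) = 4.29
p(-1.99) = -0.16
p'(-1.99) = -4.43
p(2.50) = 28.52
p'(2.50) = 17.21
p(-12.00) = 285.68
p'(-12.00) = -52.68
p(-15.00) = 465.41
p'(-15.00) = -67.14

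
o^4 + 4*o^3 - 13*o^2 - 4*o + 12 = (o - 2)*(o - 1)*(o + 1)*(o + 6)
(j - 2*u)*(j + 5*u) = j^2 + 3*j*u - 10*u^2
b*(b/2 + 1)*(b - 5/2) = b^3/2 - b^2/4 - 5*b/2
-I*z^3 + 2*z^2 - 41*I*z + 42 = (z - 6*I)*(z + 7*I)*(-I*z + 1)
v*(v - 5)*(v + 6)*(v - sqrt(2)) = v^4 - sqrt(2)*v^3 + v^3 - 30*v^2 - sqrt(2)*v^2 + 30*sqrt(2)*v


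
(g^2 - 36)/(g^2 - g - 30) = (g + 6)/(g + 5)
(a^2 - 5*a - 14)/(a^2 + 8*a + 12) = (a - 7)/(a + 6)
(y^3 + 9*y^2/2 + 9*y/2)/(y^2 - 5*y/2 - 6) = y*(y + 3)/(y - 4)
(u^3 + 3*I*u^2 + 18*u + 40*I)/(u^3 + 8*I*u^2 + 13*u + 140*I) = (u + 2*I)/(u + 7*I)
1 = 1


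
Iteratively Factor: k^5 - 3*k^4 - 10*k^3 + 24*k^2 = (k - 2)*(k^4 - k^3 - 12*k^2) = k*(k - 2)*(k^3 - k^2 - 12*k) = k*(k - 2)*(k + 3)*(k^2 - 4*k) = k*(k - 4)*(k - 2)*(k + 3)*(k)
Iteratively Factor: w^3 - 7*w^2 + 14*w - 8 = (w - 1)*(w^2 - 6*w + 8) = (w - 4)*(w - 1)*(w - 2)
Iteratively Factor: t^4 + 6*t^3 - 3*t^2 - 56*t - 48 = (t + 1)*(t^3 + 5*t^2 - 8*t - 48) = (t + 1)*(t + 4)*(t^2 + t - 12) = (t - 3)*(t + 1)*(t + 4)*(t + 4)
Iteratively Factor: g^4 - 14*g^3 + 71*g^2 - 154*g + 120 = (g - 2)*(g^3 - 12*g^2 + 47*g - 60) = (g - 5)*(g - 2)*(g^2 - 7*g + 12) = (g - 5)*(g - 3)*(g - 2)*(g - 4)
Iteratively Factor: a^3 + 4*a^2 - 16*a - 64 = (a - 4)*(a^2 + 8*a + 16) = (a - 4)*(a + 4)*(a + 4)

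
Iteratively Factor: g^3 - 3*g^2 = (g - 3)*(g^2) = g*(g - 3)*(g)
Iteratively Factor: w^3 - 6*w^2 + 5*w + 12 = (w - 3)*(w^2 - 3*w - 4) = (w - 3)*(w + 1)*(w - 4)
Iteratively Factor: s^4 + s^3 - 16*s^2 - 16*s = (s + 1)*(s^3 - 16*s) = s*(s + 1)*(s^2 - 16) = s*(s - 4)*(s + 1)*(s + 4)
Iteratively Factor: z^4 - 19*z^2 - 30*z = (z - 5)*(z^3 + 5*z^2 + 6*z) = (z - 5)*(z + 3)*(z^2 + 2*z) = z*(z - 5)*(z + 3)*(z + 2)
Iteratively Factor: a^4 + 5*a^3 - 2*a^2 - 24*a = (a + 3)*(a^3 + 2*a^2 - 8*a) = (a - 2)*(a + 3)*(a^2 + 4*a) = a*(a - 2)*(a + 3)*(a + 4)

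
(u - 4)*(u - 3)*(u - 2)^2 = u^4 - 11*u^3 + 44*u^2 - 76*u + 48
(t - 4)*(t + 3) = t^2 - t - 12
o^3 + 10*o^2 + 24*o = o*(o + 4)*(o + 6)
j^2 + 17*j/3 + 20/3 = (j + 5/3)*(j + 4)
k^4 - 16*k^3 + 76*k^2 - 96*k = k*(k - 8)*(k - 6)*(k - 2)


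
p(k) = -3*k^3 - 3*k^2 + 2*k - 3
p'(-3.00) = -61.00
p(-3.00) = 45.00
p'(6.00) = -358.00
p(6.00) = -747.00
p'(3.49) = -128.56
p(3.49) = -160.09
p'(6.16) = -376.47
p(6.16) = -805.75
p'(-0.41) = 2.95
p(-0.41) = -4.12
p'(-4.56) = -157.78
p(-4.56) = 209.96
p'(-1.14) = -2.86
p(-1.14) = -4.73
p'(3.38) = -121.10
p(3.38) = -146.36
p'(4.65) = -220.50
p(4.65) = -360.20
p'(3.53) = -131.33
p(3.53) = -165.28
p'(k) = -9*k^2 - 6*k + 2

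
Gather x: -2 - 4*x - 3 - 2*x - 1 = -6*x - 6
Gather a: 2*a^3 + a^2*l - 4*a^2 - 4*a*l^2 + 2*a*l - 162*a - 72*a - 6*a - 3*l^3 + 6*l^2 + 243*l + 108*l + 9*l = 2*a^3 + a^2*(l - 4) + a*(-4*l^2 + 2*l - 240) - 3*l^3 + 6*l^2 + 360*l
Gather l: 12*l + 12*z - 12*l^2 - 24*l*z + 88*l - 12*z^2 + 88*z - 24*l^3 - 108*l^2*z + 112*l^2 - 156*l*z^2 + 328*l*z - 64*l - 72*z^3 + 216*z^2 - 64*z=-24*l^3 + l^2*(100 - 108*z) + l*(-156*z^2 + 304*z + 36) - 72*z^3 + 204*z^2 + 36*z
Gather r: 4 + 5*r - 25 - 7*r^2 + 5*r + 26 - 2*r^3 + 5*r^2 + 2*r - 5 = -2*r^3 - 2*r^2 + 12*r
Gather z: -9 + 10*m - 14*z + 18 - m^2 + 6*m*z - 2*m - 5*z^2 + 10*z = -m^2 + 8*m - 5*z^2 + z*(6*m - 4) + 9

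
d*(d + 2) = d^2 + 2*d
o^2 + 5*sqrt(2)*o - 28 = (o - 2*sqrt(2))*(o + 7*sqrt(2))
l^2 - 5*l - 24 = (l - 8)*(l + 3)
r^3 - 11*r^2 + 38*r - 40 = (r - 5)*(r - 4)*(r - 2)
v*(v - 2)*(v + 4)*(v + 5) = v^4 + 7*v^3 + 2*v^2 - 40*v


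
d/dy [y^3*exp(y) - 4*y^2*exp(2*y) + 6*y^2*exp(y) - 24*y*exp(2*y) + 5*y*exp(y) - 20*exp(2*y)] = (y^3 - 8*y^2*exp(y) + 9*y^2 - 56*y*exp(y) + 17*y - 64*exp(y) + 5)*exp(y)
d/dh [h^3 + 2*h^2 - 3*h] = 3*h^2 + 4*h - 3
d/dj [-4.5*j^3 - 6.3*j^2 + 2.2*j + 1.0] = -13.5*j^2 - 12.6*j + 2.2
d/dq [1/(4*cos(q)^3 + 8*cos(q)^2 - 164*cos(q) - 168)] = (3*cos(q)^2 + 4*cos(q) - 41)*sin(q)/(4*(cos(q)^3 + 2*cos(q)^2 - 41*cos(q) - 42)^2)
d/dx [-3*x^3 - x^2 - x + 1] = -9*x^2 - 2*x - 1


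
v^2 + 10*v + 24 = (v + 4)*(v + 6)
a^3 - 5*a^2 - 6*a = a*(a - 6)*(a + 1)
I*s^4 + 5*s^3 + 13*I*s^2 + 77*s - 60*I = (s - 5*I)*(s - 3*I)*(s + 4*I)*(I*s + 1)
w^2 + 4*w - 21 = (w - 3)*(w + 7)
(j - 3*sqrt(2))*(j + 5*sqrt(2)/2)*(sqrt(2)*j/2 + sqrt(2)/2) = sqrt(2)*j^3/2 - j^2/2 + sqrt(2)*j^2/2 - 15*sqrt(2)*j/2 - j/2 - 15*sqrt(2)/2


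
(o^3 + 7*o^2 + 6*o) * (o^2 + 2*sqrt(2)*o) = o^5 + 2*sqrt(2)*o^4 + 7*o^4 + 6*o^3 + 14*sqrt(2)*o^3 + 12*sqrt(2)*o^2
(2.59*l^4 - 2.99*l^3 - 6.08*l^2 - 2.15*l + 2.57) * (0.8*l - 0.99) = 2.072*l^5 - 4.9561*l^4 - 1.9039*l^3 + 4.2992*l^2 + 4.1845*l - 2.5443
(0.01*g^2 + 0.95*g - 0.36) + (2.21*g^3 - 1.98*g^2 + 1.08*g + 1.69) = 2.21*g^3 - 1.97*g^2 + 2.03*g + 1.33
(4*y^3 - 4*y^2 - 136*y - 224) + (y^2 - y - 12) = 4*y^3 - 3*y^2 - 137*y - 236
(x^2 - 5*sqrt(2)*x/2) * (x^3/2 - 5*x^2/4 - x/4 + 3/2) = x^5/2 - 5*sqrt(2)*x^4/4 - 5*x^4/4 - x^3/4 + 25*sqrt(2)*x^3/8 + 5*sqrt(2)*x^2/8 + 3*x^2/2 - 15*sqrt(2)*x/4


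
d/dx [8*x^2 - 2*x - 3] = 16*x - 2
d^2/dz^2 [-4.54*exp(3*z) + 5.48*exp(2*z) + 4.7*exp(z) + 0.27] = (-40.86*exp(2*z) + 21.92*exp(z) + 4.7)*exp(z)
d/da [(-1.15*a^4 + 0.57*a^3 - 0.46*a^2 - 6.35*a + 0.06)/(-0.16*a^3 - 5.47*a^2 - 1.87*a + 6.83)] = (0.184*a^6 + 12.581*a^5 + 3.26*a^4 - 35.5818*a^3 - 22.1662*a^2 - 5.6272*a - 43.2583)/(0.0256*a^6 + 1.7504*a^5 + 30.5193*a^4 + 18.2722*a^3 - 71.2233*a^2 - 25.5442*a + 46.6489)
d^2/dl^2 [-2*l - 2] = 0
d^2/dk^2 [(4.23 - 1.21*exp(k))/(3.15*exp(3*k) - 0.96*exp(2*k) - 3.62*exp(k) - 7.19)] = (-48.0249*exp(6*k) + 388.726695*exp(5*k) - 197.012376*exp(4*k) - 432.931821*exp(3*k) + 956.440107*exp(2*k) - 29.863358*exp(k) - 172.649875)*exp(k)/(31.255875*exp(9*k) - 28.5768*exp(8*k) - 99.04923*exp(7*k) - 149.231781*exp(6*k) + 244.283364*exp(5*k) + 434.305836*exp(4*k) + 291.170089*exp(3*k) - 431.546676*exp(2*k) - 561.419646*exp(k) - 371.694959)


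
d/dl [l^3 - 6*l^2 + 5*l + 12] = 3*l^2 - 12*l + 5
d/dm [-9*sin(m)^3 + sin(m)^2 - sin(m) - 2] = (-27*sin(m)^2 + 2*sin(m) - 1)*cos(m)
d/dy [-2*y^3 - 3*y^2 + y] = -6*y^2 - 6*y + 1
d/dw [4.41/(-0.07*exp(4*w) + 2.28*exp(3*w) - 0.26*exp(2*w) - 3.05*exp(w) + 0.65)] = (1.2348*exp(3*w) - 30.1644*exp(2*w) + 2.2932*exp(w) + 13.4505)*exp(w)/(0.07*exp(4*w) - 2.28*exp(3*w) + 0.26*exp(2*w) + 3.05*exp(w) - 0.65)^2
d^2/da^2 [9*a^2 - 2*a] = 18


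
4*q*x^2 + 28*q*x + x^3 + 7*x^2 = x*(4*q + x)*(x + 7)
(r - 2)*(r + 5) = r^2 + 3*r - 10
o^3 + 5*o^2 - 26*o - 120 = (o - 5)*(o + 4)*(o + 6)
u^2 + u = u*(u + 1)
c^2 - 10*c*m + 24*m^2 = (c - 6*m)*(c - 4*m)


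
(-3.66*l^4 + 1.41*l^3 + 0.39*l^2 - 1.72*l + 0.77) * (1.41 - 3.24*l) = 11.8584*l^5 - 9.729*l^4 + 0.7245*l^3 + 6.1227*l^2 - 4.92*l + 1.0857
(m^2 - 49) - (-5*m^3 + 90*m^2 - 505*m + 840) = 5*m^3 - 89*m^2 + 505*m - 889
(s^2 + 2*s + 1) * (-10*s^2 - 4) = -10*s^4 - 20*s^3 - 14*s^2 - 8*s - 4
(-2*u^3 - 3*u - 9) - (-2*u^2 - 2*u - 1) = -2*u^3 + 2*u^2 - u - 8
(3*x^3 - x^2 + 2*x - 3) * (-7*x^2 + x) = -21*x^5 + 10*x^4 - 15*x^3 + 23*x^2 - 3*x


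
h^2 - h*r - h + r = (h - 1)*(h - r)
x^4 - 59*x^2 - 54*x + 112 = (x - 8)*(x - 1)*(x + 2)*(x + 7)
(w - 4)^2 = w^2 - 8*w + 16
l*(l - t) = l^2 - l*t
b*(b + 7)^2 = b^3 + 14*b^2 + 49*b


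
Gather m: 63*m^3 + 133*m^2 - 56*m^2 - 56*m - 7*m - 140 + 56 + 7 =63*m^3 + 77*m^2 - 63*m - 77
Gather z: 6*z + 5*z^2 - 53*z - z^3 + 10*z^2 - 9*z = -z^3 + 15*z^2 - 56*z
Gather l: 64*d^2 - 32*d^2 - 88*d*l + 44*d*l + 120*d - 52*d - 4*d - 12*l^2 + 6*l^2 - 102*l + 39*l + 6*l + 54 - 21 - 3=32*d^2 + 64*d - 6*l^2 + l*(-44*d - 57) + 30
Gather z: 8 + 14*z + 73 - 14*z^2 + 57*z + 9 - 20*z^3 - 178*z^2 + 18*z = -20*z^3 - 192*z^2 + 89*z + 90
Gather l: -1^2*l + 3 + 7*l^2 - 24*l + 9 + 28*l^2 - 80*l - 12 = 35*l^2 - 105*l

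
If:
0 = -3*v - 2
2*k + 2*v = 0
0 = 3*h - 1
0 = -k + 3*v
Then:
No Solution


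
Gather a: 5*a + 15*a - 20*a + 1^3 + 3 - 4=0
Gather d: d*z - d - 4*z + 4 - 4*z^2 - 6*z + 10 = d*(z - 1) - 4*z^2 - 10*z + 14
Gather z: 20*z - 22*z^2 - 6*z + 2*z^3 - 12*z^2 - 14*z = 2*z^3 - 34*z^2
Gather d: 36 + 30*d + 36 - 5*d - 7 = 25*d + 65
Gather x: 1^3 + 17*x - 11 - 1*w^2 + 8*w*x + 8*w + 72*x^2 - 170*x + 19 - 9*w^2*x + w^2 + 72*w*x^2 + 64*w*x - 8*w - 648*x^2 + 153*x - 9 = x^2*(72*w - 576) + x*(-9*w^2 + 72*w)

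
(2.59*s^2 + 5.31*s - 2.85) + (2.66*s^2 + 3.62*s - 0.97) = 5.25*s^2 + 8.93*s - 3.82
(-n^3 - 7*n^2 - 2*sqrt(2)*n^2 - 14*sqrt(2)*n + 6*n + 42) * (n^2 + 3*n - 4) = -n^5 - 10*n^4 - 2*sqrt(2)*n^4 - 20*sqrt(2)*n^3 - 11*n^3 - 34*sqrt(2)*n^2 + 88*n^2 + 56*sqrt(2)*n + 102*n - 168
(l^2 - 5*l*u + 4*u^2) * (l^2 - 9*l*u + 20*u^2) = l^4 - 14*l^3*u + 69*l^2*u^2 - 136*l*u^3 + 80*u^4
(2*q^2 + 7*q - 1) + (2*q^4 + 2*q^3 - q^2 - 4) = 2*q^4 + 2*q^3 + q^2 + 7*q - 5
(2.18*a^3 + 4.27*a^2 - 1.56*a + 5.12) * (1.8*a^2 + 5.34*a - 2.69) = 3.924*a^5 + 19.3272*a^4 + 14.1296*a^3 - 10.6007*a^2 + 31.5372*a - 13.7728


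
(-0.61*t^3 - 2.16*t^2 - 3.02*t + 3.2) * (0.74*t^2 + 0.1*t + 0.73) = -0.4514*t^5 - 1.6594*t^4 - 2.8961*t^3 + 0.4892*t^2 - 1.8846*t + 2.336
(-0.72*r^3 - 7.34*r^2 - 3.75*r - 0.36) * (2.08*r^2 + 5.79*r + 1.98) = -1.4976*r^5 - 19.436*r^4 - 51.7242*r^3 - 36.9945*r^2 - 9.5094*r - 0.7128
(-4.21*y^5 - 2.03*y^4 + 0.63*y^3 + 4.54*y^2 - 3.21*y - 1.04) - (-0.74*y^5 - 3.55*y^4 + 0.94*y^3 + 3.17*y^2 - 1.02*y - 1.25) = -3.47*y^5 + 1.52*y^4 - 0.31*y^3 + 1.37*y^2 - 2.19*y + 0.21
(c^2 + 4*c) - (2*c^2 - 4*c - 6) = -c^2 + 8*c + 6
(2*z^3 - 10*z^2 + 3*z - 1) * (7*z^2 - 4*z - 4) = 14*z^5 - 78*z^4 + 53*z^3 + 21*z^2 - 8*z + 4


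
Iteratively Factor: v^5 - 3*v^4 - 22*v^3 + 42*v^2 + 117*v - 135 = (v - 3)*(v^4 - 22*v^2 - 24*v + 45) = (v - 3)*(v + 3)*(v^3 - 3*v^2 - 13*v + 15) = (v - 3)*(v + 3)^2*(v^2 - 6*v + 5) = (v - 5)*(v - 3)*(v + 3)^2*(v - 1)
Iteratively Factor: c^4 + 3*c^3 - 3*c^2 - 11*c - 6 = (c + 3)*(c^3 - 3*c - 2) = (c + 1)*(c + 3)*(c^2 - c - 2) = (c - 2)*(c + 1)*(c + 3)*(c + 1)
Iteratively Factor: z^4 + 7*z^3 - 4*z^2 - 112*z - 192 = (z + 4)*(z^3 + 3*z^2 - 16*z - 48) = (z + 3)*(z + 4)*(z^2 - 16) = (z - 4)*(z + 3)*(z + 4)*(z + 4)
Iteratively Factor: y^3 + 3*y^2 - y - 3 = (y + 3)*(y^2 - 1) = (y + 1)*(y + 3)*(y - 1)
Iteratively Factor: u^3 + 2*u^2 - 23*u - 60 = (u + 3)*(u^2 - u - 20) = (u + 3)*(u + 4)*(u - 5)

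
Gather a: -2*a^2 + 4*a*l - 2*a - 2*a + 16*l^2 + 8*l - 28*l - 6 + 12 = -2*a^2 + a*(4*l - 4) + 16*l^2 - 20*l + 6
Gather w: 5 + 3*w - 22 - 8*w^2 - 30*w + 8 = -8*w^2 - 27*w - 9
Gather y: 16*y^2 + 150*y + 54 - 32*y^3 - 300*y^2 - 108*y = -32*y^3 - 284*y^2 + 42*y + 54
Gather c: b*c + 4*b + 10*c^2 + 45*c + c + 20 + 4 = 4*b + 10*c^2 + c*(b + 46) + 24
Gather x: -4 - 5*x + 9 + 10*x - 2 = 5*x + 3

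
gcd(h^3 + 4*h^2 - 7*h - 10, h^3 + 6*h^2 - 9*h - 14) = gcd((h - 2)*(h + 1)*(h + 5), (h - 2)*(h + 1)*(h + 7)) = h^2 - h - 2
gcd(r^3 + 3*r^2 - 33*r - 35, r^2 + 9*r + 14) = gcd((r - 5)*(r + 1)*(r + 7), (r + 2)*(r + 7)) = r + 7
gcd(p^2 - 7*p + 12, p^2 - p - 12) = p - 4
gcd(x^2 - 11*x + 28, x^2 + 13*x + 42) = 1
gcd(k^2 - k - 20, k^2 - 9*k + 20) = k - 5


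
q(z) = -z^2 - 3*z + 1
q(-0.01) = 1.03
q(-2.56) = 2.13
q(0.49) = -0.71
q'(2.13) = -7.26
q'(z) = -2*z - 3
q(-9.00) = -53.00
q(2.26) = -10.89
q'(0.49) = -3.98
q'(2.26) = -7.52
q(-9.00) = -53.00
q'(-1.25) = -0.50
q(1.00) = -3.00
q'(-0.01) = -2.98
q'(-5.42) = 7.84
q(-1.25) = 3.19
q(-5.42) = -12.12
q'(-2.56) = 2.12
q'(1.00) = -5.00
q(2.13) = -9.93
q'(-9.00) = 15.00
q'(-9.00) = 15.00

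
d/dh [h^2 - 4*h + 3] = 2*h - 4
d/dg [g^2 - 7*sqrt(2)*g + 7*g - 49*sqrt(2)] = 2*g - 7*sqrt(2) + 7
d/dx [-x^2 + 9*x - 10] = 9 - 2*x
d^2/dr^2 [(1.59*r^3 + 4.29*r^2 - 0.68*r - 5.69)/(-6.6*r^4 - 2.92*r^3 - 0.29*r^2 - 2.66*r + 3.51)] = (-138.5208*r^9 - 1121.2344*r^8 - 122.35212*r^7 + 5503.562352*r^6 + 3426.19464*r^5 - 1670.757432*r^4 + 146.590146*r^3 + 1996.321752*r^2 + 262.862562*r - 0.90465199999997)/(287.496*r^12 + 381.5856*r^11 + 206.71992*r^10 + 406.039168*r^9 - 142.022532*r^8 - 306.543492*r^7 + 23.544365*r^6 - 324.909594*r^5 + 85.630947*r^4 + 110.499488*r^3 - 63.787581*r^2 + 98.314398*r - 43.243551)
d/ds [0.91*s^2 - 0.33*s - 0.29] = 1.82*s - 0.33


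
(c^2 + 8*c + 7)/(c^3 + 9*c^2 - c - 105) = (c + 1)/(c^2 + 2*c - 15)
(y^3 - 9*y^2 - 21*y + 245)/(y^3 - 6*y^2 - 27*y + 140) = (y - 7)/(y - 4)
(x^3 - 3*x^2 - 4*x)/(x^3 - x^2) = (x^2 - 3*x - 4)/(x*(x - 1))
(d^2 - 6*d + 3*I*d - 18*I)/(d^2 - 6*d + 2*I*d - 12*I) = (d + 3*I)/(d + 2*I)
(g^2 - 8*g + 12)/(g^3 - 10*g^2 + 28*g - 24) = 1/(g - 2)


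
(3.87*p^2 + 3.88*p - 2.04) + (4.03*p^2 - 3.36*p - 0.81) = 7.9*p^2 + 0.52*p - 2.85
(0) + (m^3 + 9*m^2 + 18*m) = m^3 + 9*m^2 + 18*m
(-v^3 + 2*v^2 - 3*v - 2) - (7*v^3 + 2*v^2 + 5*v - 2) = -8*v^3 - 8*v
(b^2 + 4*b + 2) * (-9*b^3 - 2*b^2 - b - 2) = -9*b^5 - 38*b^4 - 27*b^3 - 10*b^2 - 10*b - 4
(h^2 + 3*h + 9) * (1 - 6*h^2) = -6*h^4 - 18*h^3 - 53*h^2 + 3*h + 9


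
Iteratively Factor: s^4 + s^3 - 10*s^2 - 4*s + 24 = (s - 2)*(s^3 + 3*s^2 - 4*s - 12) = (s - 2)^2*(s^2 + 5*s + 6) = (s - 2)^2*(s + 3)*(s + 2)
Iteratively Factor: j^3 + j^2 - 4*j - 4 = (j - 2)*(j^2 + 3*j + 2) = (j - 2)*(j + 2)*(j + 1)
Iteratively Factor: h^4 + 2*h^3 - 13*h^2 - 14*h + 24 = (h + 4)*(h^3 - 2*h^2 - 5*h + 6) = (h + 2)*(h + 4)*(h^2 - 4*h + 3) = (h - 3)*(h + 2)*(h + 4)*(h - 1)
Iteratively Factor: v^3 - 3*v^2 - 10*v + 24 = (v + 3)*(v^2 - 6*v + 8) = (v - 2)*(v + 3)*(v - 4)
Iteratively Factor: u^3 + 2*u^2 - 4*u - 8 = (u - 2)*(u^2 + 4*u + 4) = (u - 2)*(u + 2)*(u + 2)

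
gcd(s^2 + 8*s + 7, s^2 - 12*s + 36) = 1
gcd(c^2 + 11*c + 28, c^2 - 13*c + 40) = 1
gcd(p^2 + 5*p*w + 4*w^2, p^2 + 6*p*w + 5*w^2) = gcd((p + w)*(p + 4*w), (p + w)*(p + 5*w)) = p + w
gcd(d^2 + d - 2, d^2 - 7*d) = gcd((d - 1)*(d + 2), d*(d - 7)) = 1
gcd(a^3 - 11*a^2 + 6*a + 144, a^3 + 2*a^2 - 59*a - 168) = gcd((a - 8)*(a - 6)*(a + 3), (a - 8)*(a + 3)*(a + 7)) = a^2 - 5*a - 24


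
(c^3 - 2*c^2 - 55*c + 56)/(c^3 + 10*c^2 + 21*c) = (c^2 - 9*c + 8)/(c*(c + 3))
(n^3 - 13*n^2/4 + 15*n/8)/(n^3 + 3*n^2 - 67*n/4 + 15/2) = n*(4*n - 3)/(2*(2*n^2 + 11*n - 6))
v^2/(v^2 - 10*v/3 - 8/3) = 3*v^2/(3*v^2 - 10*v - 8)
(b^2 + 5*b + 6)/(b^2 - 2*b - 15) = (b + 2)/(b - 5)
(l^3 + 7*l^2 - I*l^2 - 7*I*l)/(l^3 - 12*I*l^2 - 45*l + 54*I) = l*(l^2 + l*(7 - I) - 7*I)/(l^3 - 12*I*l^2 - 45*l + 54*I)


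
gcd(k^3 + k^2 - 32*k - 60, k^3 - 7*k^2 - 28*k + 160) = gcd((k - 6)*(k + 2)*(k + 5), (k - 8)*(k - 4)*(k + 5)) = k + 5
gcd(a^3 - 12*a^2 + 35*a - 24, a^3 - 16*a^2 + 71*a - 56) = a^2 - 9*a + 8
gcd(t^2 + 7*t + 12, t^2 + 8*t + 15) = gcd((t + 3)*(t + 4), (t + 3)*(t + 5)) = t + 3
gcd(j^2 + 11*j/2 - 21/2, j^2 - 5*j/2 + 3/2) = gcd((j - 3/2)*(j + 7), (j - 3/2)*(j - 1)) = j - 3/2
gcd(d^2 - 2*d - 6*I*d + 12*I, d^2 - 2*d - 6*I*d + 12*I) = d^2 + d*(-2 - 6*I) + 12*I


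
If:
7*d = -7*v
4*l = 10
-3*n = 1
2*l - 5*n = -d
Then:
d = -20/3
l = 5/2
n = -1/3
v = 20/3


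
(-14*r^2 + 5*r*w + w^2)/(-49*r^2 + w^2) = (2*r - w)/(7*r - w)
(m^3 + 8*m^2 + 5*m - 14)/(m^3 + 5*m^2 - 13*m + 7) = (m + 2)/(m - 1)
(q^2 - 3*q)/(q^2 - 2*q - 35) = q*(3 - q)/(-q^2 + 2*q + 35)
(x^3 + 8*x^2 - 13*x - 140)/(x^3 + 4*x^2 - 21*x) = (x^2 + x - 20)/(x*(x - 3))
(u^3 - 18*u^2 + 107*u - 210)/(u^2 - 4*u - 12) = (u^2 - 12*u + 35)/(u + 2)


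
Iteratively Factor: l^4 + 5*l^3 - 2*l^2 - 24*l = (l)*(l^3 + 5*l^2 - 2*l - 24) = l*(l + 3)*(l^2 + 2*l - 8) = l*(l + 3)*(l + 4)*(l - 2)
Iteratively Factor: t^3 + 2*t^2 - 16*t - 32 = (t + 4)*(t^2 - 2*t - 8) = (t - 4)*(t + 4)*(t + 2)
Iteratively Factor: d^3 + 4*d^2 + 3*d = (d + 1)*(d^2 + 3*d) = d*(d + 1)*(d + 3)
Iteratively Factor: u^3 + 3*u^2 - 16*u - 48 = (u + 4)*(u^2 - u - 12) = (u + 3)*(u + 4)*(u - 4)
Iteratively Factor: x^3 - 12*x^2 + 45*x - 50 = (x - 5)*(x^2 - 7*x + 10) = (x - 5)^2*(x - 2)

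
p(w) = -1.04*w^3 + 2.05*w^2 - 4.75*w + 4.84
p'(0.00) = -4.75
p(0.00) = 4.84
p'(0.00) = -4.75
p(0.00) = 4.84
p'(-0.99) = -11.87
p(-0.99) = 12.56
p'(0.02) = -4.67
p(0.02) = 4.75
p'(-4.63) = -90.62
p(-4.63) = 174.00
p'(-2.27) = -30.13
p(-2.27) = 38.35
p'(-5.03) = -104.31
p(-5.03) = 212.95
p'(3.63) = -30.98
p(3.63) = -35.14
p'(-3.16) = -48.86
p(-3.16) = 73.14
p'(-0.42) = -7.02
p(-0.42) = 7.27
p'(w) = -3.12*w^2 + 4.1*w - 4.75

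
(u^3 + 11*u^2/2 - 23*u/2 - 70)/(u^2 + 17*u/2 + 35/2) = (2*u^2 + u - 28)/(2*u + 7)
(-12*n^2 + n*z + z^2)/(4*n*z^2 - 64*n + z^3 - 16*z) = (-3*n + z)/(z^2 - 16)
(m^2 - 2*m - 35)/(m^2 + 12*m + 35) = (m - 7)/(m + 7)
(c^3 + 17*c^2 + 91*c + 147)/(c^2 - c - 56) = (c^2 + 10*c + 21)/(c - 8)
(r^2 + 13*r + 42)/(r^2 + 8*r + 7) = (r + 6)/(r + 1)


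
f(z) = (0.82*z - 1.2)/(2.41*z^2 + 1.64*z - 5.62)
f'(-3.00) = -0.30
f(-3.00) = -0.33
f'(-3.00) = -0.30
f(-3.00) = -0.33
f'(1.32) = 2.80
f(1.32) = -0.16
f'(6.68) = -0.00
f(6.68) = 0.04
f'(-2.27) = -2.74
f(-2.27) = -1.00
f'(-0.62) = -0.21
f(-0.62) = 0.30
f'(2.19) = 0.01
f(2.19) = 0.06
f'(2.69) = -0.01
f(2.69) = 0.06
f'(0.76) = 0.07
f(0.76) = 0.19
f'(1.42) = 0.65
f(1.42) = -0.02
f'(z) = (-4.82*z - 1.64)*(0.82*z - 1.2)/(2.41*z^2 + 1.64*z - 5.62)^2 + 0.82/(2.41*z^2 + 1.64*z - 5.62)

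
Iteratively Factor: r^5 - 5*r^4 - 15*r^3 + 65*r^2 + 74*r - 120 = (r - 4)*(r^4 - r^3 - 19*r^2 - 11*r + 30) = (r - 4)*(r + 3)*(r^3 - 4*r^2 - 7*r + 10) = (r - 5)*(r - 4)*(r + 3)*(r^2 + r - 2) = (r - 5)*(r - 4)*(r - 1)*(r + 3)*(r + 2)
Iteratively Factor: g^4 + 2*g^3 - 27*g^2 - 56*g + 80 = (g - 5)*(g^3 + 7*g^2 + 8*g - 16) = (g - 5)*(g + 4)*(g^2 + 3*g - 4) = (g - 5)*(g + 4)^2*(g - 1)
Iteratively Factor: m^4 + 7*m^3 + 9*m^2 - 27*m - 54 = (m - 2)*(m^3 + 9*m^2 + 27*m + 27) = (m - 2)*(m + 3)*(m^2 + 6*m + 9) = (m - 2)*(m + 3)^2*(m + 3)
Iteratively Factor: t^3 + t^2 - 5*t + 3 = (t - 1)*(t^2 + 2*t - 3) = (t - 1)^2*(t + 3)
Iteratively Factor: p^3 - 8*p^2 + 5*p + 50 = (p - 5)*(p^2 - 3*p - 10) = (p - 5)*(p + 2)*(p - 5)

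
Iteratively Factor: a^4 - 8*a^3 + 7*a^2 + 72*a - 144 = (a - 4)*(a^3 - 4*a^2 - 9*a + 36) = (a - 4)^2*(a^2 - 9) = (a - 4)^2*(a + 3)*(a - 3)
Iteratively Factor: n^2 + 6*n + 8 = (n + 2)*(n + 4)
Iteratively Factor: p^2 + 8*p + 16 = (p + 4)*(p + 4)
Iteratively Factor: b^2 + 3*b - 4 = (b - 1)*(b + 4)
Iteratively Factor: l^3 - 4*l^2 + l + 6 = (l - 3)*(l^2 - l - 2) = (l - 3)*(l - 2)*(l + 1)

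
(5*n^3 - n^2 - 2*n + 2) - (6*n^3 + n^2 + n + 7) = -n^3 - 2*n^2 - 3*n - 5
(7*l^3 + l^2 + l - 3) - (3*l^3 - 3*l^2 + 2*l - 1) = 4*l^3 + 4*l^2 - l - 2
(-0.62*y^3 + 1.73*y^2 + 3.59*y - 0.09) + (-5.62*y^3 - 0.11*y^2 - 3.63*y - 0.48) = -6.24*y^3 + 1.62*y^2 - 0.04*y - 0.57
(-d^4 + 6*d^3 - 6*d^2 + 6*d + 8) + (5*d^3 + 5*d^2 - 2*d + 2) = -d^4 + 11*d^3 - d^2 + 4*d + 10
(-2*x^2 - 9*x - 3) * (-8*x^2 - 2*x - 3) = 16*x^4 + 76*x^3 + 48*x^2 + 33*x + 9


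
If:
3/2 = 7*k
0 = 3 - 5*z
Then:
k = 3/14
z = 3/5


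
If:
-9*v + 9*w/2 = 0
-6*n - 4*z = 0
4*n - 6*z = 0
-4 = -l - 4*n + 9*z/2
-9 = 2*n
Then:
No Solution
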